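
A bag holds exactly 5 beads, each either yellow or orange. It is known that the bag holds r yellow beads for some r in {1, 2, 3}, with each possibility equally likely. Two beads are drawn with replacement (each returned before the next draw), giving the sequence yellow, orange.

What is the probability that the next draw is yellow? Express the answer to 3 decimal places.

0.425

Under each hypothesis, the probability of the observed sequence is: P(data | r = 1) = (1/5)(4/5) = 4/25; P(data | r = 2) = (2/5)(3/5) = 6/25; P(data | r = 3) = (3/5)(2/5) = 6/25.
Multiplying each by its prior: 1/3 · 4/25 = 4/75, 1/3 · 6/25 = 2/25, 1/3 · 6/25 = 2/25; summing to 16/75.
Dividing through by the total gives posterior P(r = 1 | data) = 1/4, P(r = 2 | data) = 3/8, P(r = 3 | data) = 3/8.
Averaging over the posterior, P(yellow next | data) = (1/5)(1/4) + (2/5)(3/8) + (3/5)(3/8) = 17/40.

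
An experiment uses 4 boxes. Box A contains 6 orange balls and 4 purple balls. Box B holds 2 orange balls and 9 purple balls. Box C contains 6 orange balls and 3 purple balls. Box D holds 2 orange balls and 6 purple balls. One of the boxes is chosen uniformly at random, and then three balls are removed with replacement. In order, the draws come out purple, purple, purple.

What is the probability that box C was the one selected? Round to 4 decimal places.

The likelihood of the observed sequence under each hypothesis: P(data | box A) = (4/10)(4/10)(4/10) = 0.064; P(data | box B) = (9/11)(9/11)(9/11) = 0.54771; P(data | box C) = (3/9)(3/9)(3/9) = 0.037037; P(data | box D) = (6/8)(6/8)(6/8) = 0.42188.
The prior-weighted likelihoods are 1/4 · 0.064 = 0.016, 1/4 · 0.54771 = 0.13693, 1/4 · 0.037037 = 0.0092593, 1/4 · 0.42188 = 0.10547; these sum to 0.26766.
By Bayes' rule, P(box C | data) = (0.0092593) / (0.26766) = 0.034594.

0.0346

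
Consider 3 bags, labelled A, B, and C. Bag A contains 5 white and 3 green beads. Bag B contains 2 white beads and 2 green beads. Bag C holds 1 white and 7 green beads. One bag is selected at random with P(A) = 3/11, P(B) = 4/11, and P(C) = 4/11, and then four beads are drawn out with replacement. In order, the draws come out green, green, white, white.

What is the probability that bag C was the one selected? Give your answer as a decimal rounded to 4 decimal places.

For each hypothesis, P(data | H) works out to: P(data | bag A) = (3/8)(3/8)(5/8)(5/8) = 0.054932; P(data | bag B) = (2/4)(2/4)(2/4)(2/4) = 0.0625; P(data | bag C) = (7/8)(7/8)(1/8)(1/8) = 0.011963.
Weighting by the prior gives 3/11 · 0.054932 = 0.014981, 4/11 · 0.0625 = 0.022727, 4/11 · 0.011963 = 0.0043501; with total 0.042059.
Therefore the posterior P(bag C | data) = (0.0043501) / (0.042059) = 0.10343.

0.1034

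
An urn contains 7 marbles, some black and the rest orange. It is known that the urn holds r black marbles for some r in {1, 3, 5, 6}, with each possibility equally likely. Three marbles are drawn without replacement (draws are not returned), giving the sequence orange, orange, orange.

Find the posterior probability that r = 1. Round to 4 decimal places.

0.8333

The likelihood of the observed sequence under each hypothesis: P(data | r = 1) = (6/7)(5/6)(4/5) = 4/7; P(data | r = 3) = (4/7)(3/6)(2/5) = 4/35; P(data | r = 5) = (2/7)(1/6)(0/5) = 0; P(data | r = 6) = (1/7)(0/6) = 0.
Weighting by the prior gives 1/4 · 4/7 = 1/7, 1/4 · 4/35 = 1/35, 1/4 · 0 = 0, 1/4 · 0 = 0; summing to 6/35.
Hence P(r = 1 | data) = (1/7) / (6/35) = 5/6.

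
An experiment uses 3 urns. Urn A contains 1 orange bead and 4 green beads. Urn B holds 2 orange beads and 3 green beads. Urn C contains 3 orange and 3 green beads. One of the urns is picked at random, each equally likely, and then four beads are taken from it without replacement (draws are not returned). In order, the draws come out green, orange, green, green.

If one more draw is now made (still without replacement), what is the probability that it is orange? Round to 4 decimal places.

0.4286

Under each hypothesis, the probability of the observed sequence is: P(data | urn A) = (4/5)(1/4)(3/3)(2/2) = 1/5; P(data | urn B) = (3/5)(2/4)(2/3)(1/2) = 1/10; P(data | urn C) = (3/6)(3/5)(2/4)(1/3) = 1/20.
Weighting by the prior gives 1/3 · 1/5 = 1/15, 1/3 · 1/10 = 1/30, 1/3 · 1/20 = 1/60; with total 7/60.
The posterior is then P(urn A | data) = 4/7, P(urn B | data) = 2/7, P(urn C | data) = 1/7.
The predictive probability is P(orange next | data) = (0)(4/7) + (1)(2/7) + (1)(1/7) = 3/7.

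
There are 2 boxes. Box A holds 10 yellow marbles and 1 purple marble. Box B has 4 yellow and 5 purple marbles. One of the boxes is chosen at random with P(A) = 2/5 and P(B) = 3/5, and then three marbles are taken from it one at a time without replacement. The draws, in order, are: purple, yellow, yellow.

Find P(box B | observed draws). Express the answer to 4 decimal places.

0.6627

Compute the likelihood of the observed sequence for each case: P(data | box A) = (1/11)(10/10)(9/9) = 1/11; P(data | box B) = (5/9)(4/8)(3/7) = 5/42.
Weighting by the prior gives 2/5 · 1/11 = 2/55, 3/5 · 5/42 = 1/14; these sum to 83/770.
Therefore the posterior P(box B | data) = (1/14) / (83/770) = 55/83.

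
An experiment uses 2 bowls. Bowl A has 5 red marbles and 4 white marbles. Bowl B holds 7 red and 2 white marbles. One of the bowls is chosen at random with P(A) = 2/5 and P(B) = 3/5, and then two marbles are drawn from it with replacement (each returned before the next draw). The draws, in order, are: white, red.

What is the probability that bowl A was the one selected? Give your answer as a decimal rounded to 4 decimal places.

Under each hypothesis, the probability of the observed sequence is: P(data | bowl A) = (4/9)(5/9) = 20/81; P(data | bowl B) = (2/9)(7/9) = 14/81.
Multiplying each by its prior: 2/5 · 20/81 = 8/81, 3/5 · 14/81 = 14/135; these sum to 82/405.
Hence P(bowl A | data) = (8/81) / (82/405) = 20/41.

0.4878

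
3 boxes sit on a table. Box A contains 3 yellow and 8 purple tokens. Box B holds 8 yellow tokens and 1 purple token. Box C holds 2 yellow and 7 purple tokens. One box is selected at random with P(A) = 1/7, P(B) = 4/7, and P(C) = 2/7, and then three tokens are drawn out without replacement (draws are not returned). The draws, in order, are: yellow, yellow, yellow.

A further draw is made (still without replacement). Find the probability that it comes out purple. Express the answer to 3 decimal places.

Compute the likelihood of the observed sequence for each case: P(data | box A) = (3/11)(2/10)(1/9) = 0.0060606; P(data | box B) = (8/9)(7/8)(6/7) = 0.66667; P(data | box C) = (2/9)(1/8)(0/7) = 0.
Weighting by the prior gives 1/7 · 0.0060606 = 0.0008658, 4/7 · 0.66667 = 0.38095, 2/7 · 0 = 0; these sum to 0.38182.
Normalising, the posterior is P(box A | data) = 0.0022676, P(box B | data) = 0.99773, P(box C | data) = 0.
The predictive probability is P(purple next | data) = (1)(0.0022676) + (1/6)(0.99773) = 0.16856.

0.169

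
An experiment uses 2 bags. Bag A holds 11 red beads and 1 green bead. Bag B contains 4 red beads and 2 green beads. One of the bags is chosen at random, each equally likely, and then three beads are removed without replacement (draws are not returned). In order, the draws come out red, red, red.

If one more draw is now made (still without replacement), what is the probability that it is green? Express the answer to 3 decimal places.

0.228

For each hypothesis, P(data | H) works out to: P(data | bag A) = (11/12)(10/11)(9/10) = 3/4; P(data | bag B) = (4/6)(3/5)(2/4) = 1/5.
Multiplying each by its prior: 1/2 · 3/4 = 3/8, 1/2 · 1/5 = 1/10; with total 19/40.
The posterior is then P(bag A | data) = 15/19, P(bag B | data) = 4/19.
Averaging over the posterior, P(green next | data) = (1/9)(15/19) + (2/3)(4/19) = 13/57.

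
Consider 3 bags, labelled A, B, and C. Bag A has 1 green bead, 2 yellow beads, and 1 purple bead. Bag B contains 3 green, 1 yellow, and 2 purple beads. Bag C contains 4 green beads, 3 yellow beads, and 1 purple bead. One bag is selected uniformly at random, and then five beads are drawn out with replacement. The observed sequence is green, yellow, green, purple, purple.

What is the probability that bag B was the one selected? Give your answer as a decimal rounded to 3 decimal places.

0.575

Compute the likelihood of the observed sequence for each case: P(data | bag A) = (1/4)(2/4)(1/4)(1/4)(1/4) = 0.0019531; P(data | bag B) = (3/6)(1/6)(3/6)(2/6)(2/6) = 0.0046296; P(data | bag C) = (4/8)(3/8)(4/8)(1/8)(1/8) = 0.0014648.
Multiplying each by its prior: 1/3 · 0.0019531 = 0.00065104, 1/3 · 0.0046296 = 0.0015432, 1/3 · 0.0014648 = 0.00048828; these sum to 0.0026825.
So P(bag B | data) = (0.0015432) / (0.0026825) = 0.57528.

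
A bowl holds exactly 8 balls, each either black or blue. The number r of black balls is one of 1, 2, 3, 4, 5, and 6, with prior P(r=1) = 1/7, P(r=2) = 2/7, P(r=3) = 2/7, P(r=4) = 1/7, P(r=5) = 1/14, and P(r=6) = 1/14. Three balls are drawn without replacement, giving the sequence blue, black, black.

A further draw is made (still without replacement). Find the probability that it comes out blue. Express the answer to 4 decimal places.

0.6188

For each hypothesis, P(data | H) works out to: P(data | r = 1) = (7/8)(1/7)(0/6) = 0; P(data | r = 2) = (6/8)(2/7)(1/6) = 1/28; P(data | r = 3) = (5/8)(3/7)(2/6) = 5/56; P(data | r = 4) = (4/8)(4/7)(3/6) = 1/7; P(data | r = 5) = (3/8)(5/7)(4/6) = 5/28; P(data | r = 6) = (2/8)(6/7)(5/6) = 5/28.
Multiplying each by its prior: 1/7 · 0 = 0, 2/7 · 1/28 = 1/98, 2/7 · 5/56 = 5/196, 1/7 · 1/7 = 1/49, 1/14 · 5/28 = 5/392, 1/14 · 5/28 = 5/392; these sum to 4/49.
The posterior is then P(r = 1 | data) = 0, P(r = 2 | data) = 1/8, P(r = 3 | data) = 5/16, P(r = 4 | data) = 1/4, P(r = 5 | data) = 5/32, P(r = 6 | data) = 5/32.
Averaging over the posterior, P(blue next | data) = (1)(1/8) + (4/5)(5/16) + (3/5)(1/4) + (2/5)(5/32) + (1/5)(5/32) = 99/160.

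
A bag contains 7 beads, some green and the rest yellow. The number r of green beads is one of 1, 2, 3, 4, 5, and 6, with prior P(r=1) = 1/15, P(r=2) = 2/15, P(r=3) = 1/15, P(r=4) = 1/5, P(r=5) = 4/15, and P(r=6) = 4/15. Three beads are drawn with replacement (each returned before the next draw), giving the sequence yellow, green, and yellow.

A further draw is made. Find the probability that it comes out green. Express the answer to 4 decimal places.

Under each hypothesis, the probability of the observed sequence is: P(data | r = 1) = (6/7)(1/7)(6/7) = 0.10496; P(data | r = 2) = (5/7)(2/7)(5/7) = 0.14577; P(data | r = 3) = (4/7)(3/7)(4/7) = 0.13994; P(data | r = 4) = (3/7)(4/7)(3/7) = 0.10496; P(data | r = 5) = (2/7)(5/7)(2/7) = 0.058309; P(data | r = 6) = (1/7)(6/7)(1/7) = 0.017493.
The prior-weighted likelihoods are 1/15 · 0.10496 = 0.0069971, 2/15 · 0.14577 = 0.019436, 1/15 · 0.13994 = 0.0093294, 1/5 · 0.10496 = 0.020991, 4/15 · 0.058309 = 0.015549, 4/15 · 0.017493 = 0.0046647; these sum to 0.076968.
The posterior is then P(r = 1 | data) = 0.090909, P(r = 2 | data) = 0.25253, P(r = 3 | data) = 0.12121, P(r = 4 | data) = 0.27273, P(r = 5 | data) = 0.20202, P(r = 6 | data) = 0.060606.
The predictive probability is P(green next | data) = (1/7)(0.090909) + (2/7)(0.25253) + (3/7)(0.12121) + (4/7)(0.27273) + (5/7)(0.20202) + (6/7)(0.060606) = 0.48918.

0.4892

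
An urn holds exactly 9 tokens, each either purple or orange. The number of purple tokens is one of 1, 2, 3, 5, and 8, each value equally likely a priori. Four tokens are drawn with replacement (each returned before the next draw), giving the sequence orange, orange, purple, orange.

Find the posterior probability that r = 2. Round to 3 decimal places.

Under each hypothesis, the probability of the observed sequence is: P(data | r = 1) = (8/9)(8/9)(1/9)(8/9) = 0.078037; P(data | r = 2) = (7/9)(7/9)(2/9)(7/9) = 0.10456; P(data | r = 3) = (6/9)(6/9)(3/9)(6/9) = 0.098765; P(data | r = 5) = (4/9)(4/9)(5/9)(4/9) = 0.048773; P(data | r = 8) = (1/9)(1/9)(8/9)(1/9) = 0.0012193.
Weighting by the prior gives 1/5 · 0.078037 = 0.015607, 1/5 · 0.10456 = 0.020911, 1/5 · 0.098765 = 0.019753, 1/5 · 0.048773 = 0.0097546, 1/5 · 0.0012193 = 0.00024387; these sum to 0.06627.
Therefore the posterior P(r = 2 | data) = (0.020911) / (0.06627) = 0.31555.

0.316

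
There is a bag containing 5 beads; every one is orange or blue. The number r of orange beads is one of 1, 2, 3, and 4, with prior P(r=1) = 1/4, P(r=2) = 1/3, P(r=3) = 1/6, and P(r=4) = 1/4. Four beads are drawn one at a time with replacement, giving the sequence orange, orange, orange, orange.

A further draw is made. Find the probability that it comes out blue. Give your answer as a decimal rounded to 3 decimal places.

The likelihood of the observed sequence under each hypothesis: P(data | r = 1) = (1/5)(1/5)(1/5)(1/5) = 0.0016; P(data | r = 2) = (2/5)(2/5)(2/5)(2/5) = 0.0256; P(data | r = 3) = (3/5)(3/5)(3/5)(3/5) = 0.1296; P(data | r = 4) = (4/5)(4/5)(4/5)(4/5) = 0.4096.
Weighting by the prior gives 1/4 · 0.0016 = 0.0004, 1/3 · 0.0256 = 0.0085333, 1/6 · 0.1296 = 0.0216, 1/4 · 0.4096 = 0.1024; with total 0.13293.
The posterior is then P(r = 1 | data) = 0.003009, P(r = 2 | data) = 0.064193, P(r = 3 | data) = 0.16249, P(r = 4 | data) = 0.77031.
The predictive probability is P(blue next | data) = (4/5)(0.003009) + (3/5)(0.064193) + (2/5)(0.16249) + (1/5)(0.77031) = 0.25998.

0.260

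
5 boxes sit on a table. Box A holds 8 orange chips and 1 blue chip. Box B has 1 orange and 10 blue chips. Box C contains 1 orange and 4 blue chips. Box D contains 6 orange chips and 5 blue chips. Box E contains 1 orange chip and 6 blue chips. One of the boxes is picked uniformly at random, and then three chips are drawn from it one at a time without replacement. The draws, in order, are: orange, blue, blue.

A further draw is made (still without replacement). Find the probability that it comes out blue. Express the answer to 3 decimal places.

Compute the likelihood of the observed sequence for each case: P(data | box A) = (8/9)(1/8)(0/7) = 0; P(data | box B) = (1/11)(10/10)(9/9) = 0.090909; P(data | box C) = (1/5)(4/4)(3/3) = 0.2; P(data | box D) = (6/11)(5/10)(4/9) = 0.12121; P(data | box E) = (1/7)(6/6)(5/5) = 0.14286.
Multiplying each by its prior: 1/5 · 0 = 0, 1/5 · 0.090909 = 0.018182, 1/5 · 0.2 = 0.04, 1/5 · 0.12121 = 0.024242, 1/5 · 0.14286 = 0.028571; with total 0.111.
Normalising, the posterior is P(box A | data) = 0, P(box B | data) = 0.16381, P(box C | data) = 0.36037, P(box D | data) = 0.21841, P(box E | data) = 0.25741.
Averaging over the posterior, P(blue next | data) = (1)(0.16381) + (1)(0.36037) + (3/8)(0.21841) + (1)(0.25741) = 0.86349.

0.863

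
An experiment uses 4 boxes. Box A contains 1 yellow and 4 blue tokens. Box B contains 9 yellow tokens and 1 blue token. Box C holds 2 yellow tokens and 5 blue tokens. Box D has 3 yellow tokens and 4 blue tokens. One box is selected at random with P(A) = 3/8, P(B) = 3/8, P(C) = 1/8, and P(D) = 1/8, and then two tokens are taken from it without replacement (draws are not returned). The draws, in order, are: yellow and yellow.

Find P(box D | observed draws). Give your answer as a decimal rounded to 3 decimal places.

0.055

Compute the likelihood of the observed sequence for each case: P(data | box A) = (1/5)(0/4) = 0; P(data | box B) = (9/10)(8/9) = 4/5; P(data | box C) = (2/7)(1/6) = 1/21; P(data | box D) = (3/7)(2/6) = 1/7.
Weighting by the prior gives 3/8 · 0 = 0, 3/8 · 4/5 = 3/10, 1/8 · 1/21 = 1/168, 1/8 · 1/7 = 1/56; these sum to 34/105.
Hence P(box D | data) = (1/56) / (34/105) = 15/272.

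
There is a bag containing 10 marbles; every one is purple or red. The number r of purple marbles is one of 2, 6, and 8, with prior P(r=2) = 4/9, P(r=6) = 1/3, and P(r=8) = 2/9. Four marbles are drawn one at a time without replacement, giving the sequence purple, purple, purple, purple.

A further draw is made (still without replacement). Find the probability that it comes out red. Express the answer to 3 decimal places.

For each hypothesis, P(data | H) works out to: P(data | r = 2) = (2/10)(1/9)(0/8) = 0; P(data | r = 6) = (6/10)(5/9)(4/8)(3/7) = 1/14; P(data | r = 8) = (8/10)(7/9)(6/8)(5/7) = 1/3.
The prior-weighted likelihoods are 4/9 · 0 = 0, 1/3 · 1/14 = 1/42, 2/9 · 1/3 = 2/27; summing to 37/378.
The posterior is then P(r = 2 | data) = 0, P(r = 6 | data) = 9/37, P(r = 8 | data) = 28/37.
The predictive probability is P(red next | data) = (2/3)(9/37) + (1/3)(28/37) = 46/111.

0.414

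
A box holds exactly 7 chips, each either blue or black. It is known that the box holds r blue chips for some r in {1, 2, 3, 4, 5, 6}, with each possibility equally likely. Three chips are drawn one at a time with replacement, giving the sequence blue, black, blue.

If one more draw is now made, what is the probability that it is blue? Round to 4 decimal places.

0.5918

For each hypothesis, P(data | H) works out to: P(data | r = 1) = (1/7)(6/7)(1/7) = 0.017493; P(data | r = 2) = (2/7)(5/7)(2/7) = 0.058309; P(data | r = 3) = (3/7)(4/7)(3/7) = 0.10496; P(data | r = 4) = (4/7)(3/7)(4/7) = 0.13994; P(data | r = 5) = (5/7)(2/7)(5/7) = 0.14577; P(data | r = 6) = (6/7)(1/7)(6/7) = 0.10496.
The prior-weighted likelihoods are 1/6 · 0.017493 = 0.0029155, 1/6 · 0.058309 = 0.0097182, 1/6 · 0.10496 = 0.017493, 1/6 · 0.13994 = 0.023324, 1/6 · 0.14577 = 0.024295, 1/6 · 0.10496 = 0.017493; summing to 0.095238.
The posterior is then P(r = 1 | data) = 0.030612, P(r = 2 | data) = 0.10204, P(r = 3 | data) = 0.18367, P(r = 4 | data) = 0.2449, P(r = 5 | data) = 0.2551, P(r = 6 | data) = 0.18367.
So P(blue next | data) = Σ P(blue next | H) P(H | data) = (1/7)(0.030612) + (2/7)(0.10204) + (3/7)(0.18367) + (4/7)(0.2449) + (5/7)(0.2551) + (6/7)(0.18367) = 0.59184.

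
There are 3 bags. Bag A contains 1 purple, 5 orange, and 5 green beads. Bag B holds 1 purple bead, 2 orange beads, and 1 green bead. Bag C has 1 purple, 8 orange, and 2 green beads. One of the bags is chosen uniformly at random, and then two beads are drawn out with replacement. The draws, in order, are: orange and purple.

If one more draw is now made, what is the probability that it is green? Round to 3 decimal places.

0.267

Under each hypothesis, the probability of the observed sequence is: P(data | bag A) = (5/11)(1/11) = 5/121; P(data | bag B) = (2/4)(1/4) = 1/8; P(data | bag C) = (8/11)(1/11) = 8/121.
Multiplying each by its prior: 1/3 · 5/121 = 5/363, 1/3 · 1/8 = 1/24, 1/3 · 8/121 = 8/363; summing to 75/968.
Dividing through by the total gives posterior P(bag A | data) = 0.17778, P(bag B | data) = 0.53778, P(bag C | data) = 0.28444.
Averaging over the posterior, P(green next | data) = (5/11)(0.17778) + (1/4)(0.53778) + (2/11)(0.28444) = 0.26697.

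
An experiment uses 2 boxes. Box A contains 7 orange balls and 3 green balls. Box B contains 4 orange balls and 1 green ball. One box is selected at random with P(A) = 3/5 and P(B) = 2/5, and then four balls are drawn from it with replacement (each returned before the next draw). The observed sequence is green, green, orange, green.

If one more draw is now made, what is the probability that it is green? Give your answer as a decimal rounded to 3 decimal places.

0.282

For each hypothesis, P(data | H) works out to: P(data | box A) = (3/10)(3/10)(7/10)(3/10) = 0.0189; P(data | box B) = (1/5)(1/5)(4/5)(1/5) = 0.0064.
Weighting by the prior gives 3/5 · 0.0189 = 0.01134, 2/5 · 0.0064 = 0.00256; these sum to 0.0139.
Normalising, the posterior is P(box A | data) = 0.81583, P(box B | data) = 0.18417.
So P(green next | data) = Σ P(green next | H) P(H | data) = (3/10)(0.81583) + (1/5)(0.18417) = 0.28158.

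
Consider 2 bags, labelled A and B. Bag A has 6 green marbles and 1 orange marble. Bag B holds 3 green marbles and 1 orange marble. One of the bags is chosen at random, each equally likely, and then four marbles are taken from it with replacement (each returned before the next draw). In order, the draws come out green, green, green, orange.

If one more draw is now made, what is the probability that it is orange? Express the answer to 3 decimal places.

0.201

Compute the likelihood of the observed sequence for each case: P(data | bag A) = (6/7)(6/7)(6/7)(1/7) = 0.089963; P(data | bag B) = (3/4)(3/4)(3/4)(1/4) = 0.10547.
Weighting by the prior gives 1/2 · 0.089963 = 0.044981, 1/2 · 0.10547 = 0.052734; summing to 0.097716.
Dividing through by the total gives posterior P(bag A | data) = 0.46033, P(bag B | data) = 0.53967.
So P(orange next | data) = Σ P(orange next | H) P(H | data) = (1/7)(0.46033) + (1/4)(0.53967) = 0.20068.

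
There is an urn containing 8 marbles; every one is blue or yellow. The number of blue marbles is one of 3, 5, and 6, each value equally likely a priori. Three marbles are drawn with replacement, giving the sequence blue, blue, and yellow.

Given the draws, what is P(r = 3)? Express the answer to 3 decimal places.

Compute the likelihood of the observed sequence for each case: P(data | r = 3) = (3/8)(3/8)(5/8) = 45/512; P(data | r = 5) = (5/8)(5/8)(3/8) = 75/512; P(data | r = 6) = (6/8)(6/8)(2/8) = 9/64.
Multiplying each by its prior: 1/3 · 45/512 = 15/512, 1/3 · 75/512 = 25/512, 1/3 · 9/64 = 3/64; these sum to 1/8.
So P(r = 3 | data) = (15/512) / (1/8) = 15/64.

0.234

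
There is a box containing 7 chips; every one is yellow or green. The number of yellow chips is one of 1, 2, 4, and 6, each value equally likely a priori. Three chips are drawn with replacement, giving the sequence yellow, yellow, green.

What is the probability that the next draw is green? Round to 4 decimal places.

0.4104

For each hypothesis, P(data | H) works out to: P(data | r = 1) = (1/7)(1/7)(6/7) = 6/343; P(data | r = 2) = (2/7)(2/7)(5/7) = 20/343; P(data | r = 4) = (4/7)(4/7)(3/7) = 48/343; P(data | r = 6) = (6/7)(6/7)(1/7) = 36/343.
Multiplying each by its prior: 1/4 · 6/343 = 3/686, 1/4 · 20/343 = 5/343, 1/4 · 48/343 = 12/343, 1/4 · 36/343 = 9/343; with total 55/686.
Normalising, the posterior is P(r = 1 | data) = 3/55, P(r = 2 | data) = 2/11, P(r = 4 | data) = 24/55, P(r = 6 | data) = 18/55.
Averaging over the posterior, P(green next | data) = (6/7)(3/55) + (5/7)(2/11) + (3/7)(24/55) + (1/7)(18/55) = 158/385.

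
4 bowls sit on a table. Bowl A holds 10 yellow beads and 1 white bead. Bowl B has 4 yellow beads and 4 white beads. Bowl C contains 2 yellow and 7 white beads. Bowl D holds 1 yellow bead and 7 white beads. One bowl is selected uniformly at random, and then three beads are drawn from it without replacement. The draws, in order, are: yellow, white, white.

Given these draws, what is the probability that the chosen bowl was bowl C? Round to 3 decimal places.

For each hypothesis, P(data | H) works out to: P(data | bowl A) = (10/11)(1/10)(0/9) = 0; P(data | bowl B) = (4/8)(4/7)(3/6) = 1/7; P(data | bowl C) = (2/9)(7/8)(6/7) = 1/6; P(data | bowl D) = (1/8)(7/7)(6/6) = 1/8.
Weighting by the prior gives 1/4 · 0 = 0, 1/4 · 1/7 = 1/28, 1/4 · 1/6 = 1/24, 1/4 · 1/8 = 1/32; with total 73/672.
Hence P(bowl C | data) = (1/24) / (73/672) = 28/73.

0.384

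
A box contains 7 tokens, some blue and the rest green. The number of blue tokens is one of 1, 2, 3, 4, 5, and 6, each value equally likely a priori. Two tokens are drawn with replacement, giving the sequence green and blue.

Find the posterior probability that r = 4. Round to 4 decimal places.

Compute the likelihood of the observed sequence for each case: P(data | r = 1) = (6/7)(1/7) = 6/49; P(data | r = 2) = (5/7)(2/7) = 10/49; P(data | r = 3) = (4/7)(3/7) = 12/49; P(data | r = 4) = (3/7)(4/7) = 12/49; P(data | r = 5) = (2/7)(5/7) = 10/49; P(data | r = 6) = (1/7)(6/7) = 6/49.
Multiplying each by its prior: 1/6 · 6/49 = 1/49, 1/6 · 10/49 = 5/147, 1/6 · 12/49 = 2/49, 1/6 · 12/49 = 2/49, 1/6 · 10/49 = 5/147, 1/6 · 6/49 = 1/49; summing to 4/21.
Therefore the posterior P(r = 4 | data) = (2/49) / (4/21) = 3/14.

0.2143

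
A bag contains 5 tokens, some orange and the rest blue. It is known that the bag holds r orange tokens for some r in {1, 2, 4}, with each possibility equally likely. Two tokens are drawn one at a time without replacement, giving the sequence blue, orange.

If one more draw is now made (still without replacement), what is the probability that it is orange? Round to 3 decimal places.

0.429

Compute the likelihood of the observed sequence for each case: P(data | r = 1) = (4/5)(1/4) = 1/5; P(data | r = 2) = (3/5)(2/4) = 3/10; P(data | r = 4) = (1/5)(4/4) = 1/5.
The prior-weighted likelihoods are 1/3 · 1/5 = 1/15, 1/3 · 3/10 = 1/10, 1/3 · 1/5 = 1/15; summing to 7/30.
Normalising, the posterior is P(r = 1 | data) = 2/7, P(r = 2 | data) = 3/7, P(r = 4 | data) = 2/7.
So P(orange next | data) = Σ P(orange next | H) P(H | data) = (0)(2/7) + (1/3)(3/7) + (1)(2/7) = 3/7.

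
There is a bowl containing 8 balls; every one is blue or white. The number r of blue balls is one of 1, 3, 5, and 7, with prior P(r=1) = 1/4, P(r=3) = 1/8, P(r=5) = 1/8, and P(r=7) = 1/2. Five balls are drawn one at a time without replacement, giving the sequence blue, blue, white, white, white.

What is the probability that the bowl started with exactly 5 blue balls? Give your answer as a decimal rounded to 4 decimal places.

0.2500

For each hypothesis, P(data | H) works out to: P(data | r = 1) = (1/8)(0/7) = 0; P(data | r = 3) = (3/8)(2/7)(5/6)(4/5)(3/4) = 3/56; P(data | r = 5) = (5/8)(4/7)(3/6)(2/5)(1/4) = 1/56; P(data | r = 7) = (7/8)(6/7)(1/6)(0/5) = 0.
Multiplying each by its prior: 1/4 · 0 = 0, 1/8 · 3/56 = 3/448, 1/8 · 1/56 = 1/448, 1/2 · 0 = 0; with total 1/112.
By Bayes' rule, P(r = 5 | data) = (1/448) / (1/112) = 1/4.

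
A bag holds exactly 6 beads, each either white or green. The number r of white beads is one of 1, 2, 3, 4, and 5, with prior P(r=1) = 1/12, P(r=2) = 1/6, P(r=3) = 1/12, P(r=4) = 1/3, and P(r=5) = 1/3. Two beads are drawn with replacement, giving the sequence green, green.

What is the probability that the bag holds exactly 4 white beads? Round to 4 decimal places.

For each hypothesis, P(data | H) works out to: P(data | r = 1) = (5/6)(5/6) = 25/36; P(data | r = 2) = (4/6)(4/6) = 4/9; P(data | r = 3) = (3/6)(3/6) = 1/4; P(data | r = 4) = (2/6)(2/6) = 1/9; P(data | r = 5) = (1/6)(1/6) = 1/36.
Weighting by the prior gives 1/12 · 25/36 = 25/432, 1/6 · 4/9 = 2/27, 1/12 · 1/4 = 1/48, 1/3 · 1/9 = 1/27, 1/3 · 1/36 = 1/108; summing to 43/216.
So P(r = 4 | data) = (1/27) / (43/216) = 8/43.

0.1860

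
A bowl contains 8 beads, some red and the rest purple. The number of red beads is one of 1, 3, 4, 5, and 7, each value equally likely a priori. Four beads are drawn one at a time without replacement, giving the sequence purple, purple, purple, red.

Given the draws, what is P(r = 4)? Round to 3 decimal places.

For each hypothesis, P(data | H) works out to: P(data | r = 1) = (7/8)(6/7)(5/6)(1/5) = 1/8; P(data | r = 3) = (5/8)(4/7)(3/6)(3/5) = 3/28; P(data | r = 4) = (4/8)(3/7)(2/6)(4/5) = 2/35; P(data | r = 5) = (3/8)(2/7)(1/6)(5/5) = 1/56; P(data | r = 7) = (1/8)(0/7) = 0.
Weighting by the prior gives 1/5 · 1/8 = 1/40, 1/5 · 3/28 = 3/140, 1/5 · 2/35 = 2/175, 1/5 · 1/56 = 1/280, 1/5 · 0 = 0; with total 43/700.
Therefore the posterior P(r = 4 | data) = (2/175) / (43/700) = 8/43.

0.186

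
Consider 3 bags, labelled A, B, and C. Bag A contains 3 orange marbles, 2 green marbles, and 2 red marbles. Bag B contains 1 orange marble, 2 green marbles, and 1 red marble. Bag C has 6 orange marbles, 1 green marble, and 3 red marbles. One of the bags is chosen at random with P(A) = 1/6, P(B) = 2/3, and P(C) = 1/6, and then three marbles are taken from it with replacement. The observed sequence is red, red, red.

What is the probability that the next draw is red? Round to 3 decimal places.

0.269

Under each hypothesis, the probability of the observed sequence is: P(data | bag A) = (2/7)(2/7)(2/7) = 0.023324; P(data | bag B) = (1/4)(1/4)(1/4) = 0.015625; P(data | bag C) = (3/10)(3/10)(3/10) = 0.027.
The prior-weighted likelihoods are 1/6 · 0.023324 = 0.0038873, 2/3 · 0.015625 = 0.010417, 1/6 · 0.027 = 0.0045; these sum to 0.018804.
Normalising, the posterior is P(bag A | data) = 0.20673, P(bag B | data) = 0.55396, P(bag C | data) = 0.23931.
Averaging over the posterior, P(red next | data) = (2/7)(0.20673) + (1/4)(0.55396) + (3/10)(0.23931) = 0.26935.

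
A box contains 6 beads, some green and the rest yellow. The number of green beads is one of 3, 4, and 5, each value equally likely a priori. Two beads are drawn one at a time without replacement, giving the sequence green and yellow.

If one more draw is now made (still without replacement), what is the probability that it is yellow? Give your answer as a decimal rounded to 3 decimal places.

Compute the likelihood of the observed sequence for each case: P(data | r = 3) = (3/6)(3/5) = 3/10; P(data | r = 4) = (4/6)(2/5) = 4/15; P(data | r = 5) = (5/6)(1/5) = 1/6.
The prior-weighted likelihoods are 1/3 · 3/10 = 1/10, 1/3 · 4/15 = 4/45, 1/3 · 1/6 = 1/18; summing to 11/45.
Normalising, the posterior is P(r = 3 | data) = 9/22, P(r = 4 | data) = 4/11, P(r = 5 | data) = 5/22.
So P(yellow next | data) = Σ P(yellow next | H) P(H | data) = (1/2)(9/22) + (1/4)(4/11) + (0)(5/22) = 13/44.

0.295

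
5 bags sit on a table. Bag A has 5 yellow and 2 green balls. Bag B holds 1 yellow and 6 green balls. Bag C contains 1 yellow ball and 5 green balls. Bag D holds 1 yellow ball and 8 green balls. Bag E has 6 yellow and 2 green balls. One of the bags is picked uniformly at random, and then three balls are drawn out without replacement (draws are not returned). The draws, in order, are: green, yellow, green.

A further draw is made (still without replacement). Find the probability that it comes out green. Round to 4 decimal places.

0.8346

Under each hypothesis, the probability of the observed sequence is: P(data | bag A) = (2/7)(5/6)(1/5) = 0.047619; P(data | bag B) = (6/7)(1/6)(5/5) = 0.14286; P(data | bag C) = (5/6)(1/5)(4/4) = 0.16667; P(data | bag D) = (8/9)(1/8)(7/7) = 0.11111; P(data | bag E) = (2/8)(6/7)(1/6) = 0.035714.
The prior-weighted likelihoods are 1/5 · 0.047619 = 0.0095238, 1/5 · 0.14286 = 0.028571, 1/5 · 0.16667 = 0.033333, 1/5 · 0.11111 = 0.022222, 1/5 · 0.035714 = 0.0071429; summing to 0.10079.
Normalising, the posterior is P(bag A | data) = 0.094488, P(bag B | data) = 0.28346, P(bag C | data) = 0.33071, P(bag D | data) = 0.22047, P(bag E | data) = 0.070866.
So P(green next | data) = Σ P(green next | H) P(H | data) = (0)(0.094488) + (1)(0.28346) + (1)(0.33071) + (1)(0.22047) + (0)(0.070866) = 0.83465.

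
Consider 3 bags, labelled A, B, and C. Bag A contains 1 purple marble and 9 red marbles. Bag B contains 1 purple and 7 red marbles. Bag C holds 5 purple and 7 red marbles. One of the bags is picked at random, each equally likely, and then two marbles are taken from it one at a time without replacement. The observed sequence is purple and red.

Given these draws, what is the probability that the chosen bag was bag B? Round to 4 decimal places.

0.2550

Under each hypothesis, the probability of the observed sequence is: P(data | bag A) = (1/10)(9/9) = 0.1; P(data | bag B) = (1/8)(7/7) = 0.125; P(data | bag C) = (5/12)(7/11) = 0.26515.
Multiplying each by its prior: 1/3 · 0.1 = 0.033333, 1/3 · 0.125 = 0.041667, 1/3 · 0.26515 = 0.088384; these sum to 0.16338.
Hence P(bag B | data) = (0.041667) / (0.16338) = 0.25502.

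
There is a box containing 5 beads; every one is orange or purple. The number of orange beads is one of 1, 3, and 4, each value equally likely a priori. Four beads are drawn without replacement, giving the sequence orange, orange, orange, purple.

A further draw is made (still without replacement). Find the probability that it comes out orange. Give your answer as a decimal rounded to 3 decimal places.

0.667

For each hypothesis, P(data | H) works out to: P(data | r = 1) = (1/5)(0/4) = 0; P(data | r = 3) = (3/5)(2/4)(1/3)(2/2) = 1/10; P(data | r = 4) = (4/5)(3/4)(2/3)(1/2) = 1/5.
Multiplying each by its prior: 1/3 · 0 = 0, 1/3 · 1/10 = 1/30, 1/3 · 1/5 = 1/15; summing to 1/10.
Normalising, the posterior is P(r = 1 | data) = 0, P(r = 3 | data) = 1/3, P(r = 4 | data) = 2/3.
Averaging over the posterior, P(orange next | data) = (0)(1/3) + (1)(2/3) = 2/3.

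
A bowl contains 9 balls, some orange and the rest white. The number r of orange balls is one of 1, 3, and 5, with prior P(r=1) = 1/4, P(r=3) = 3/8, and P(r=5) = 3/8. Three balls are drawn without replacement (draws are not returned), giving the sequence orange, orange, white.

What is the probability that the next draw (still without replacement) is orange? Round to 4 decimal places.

Compute the likelihood of the observed sequence for each case: P(data | r = 1) = (1/9)(0/8) = 0; P(data | r = 3) = (3/9)(2/8)(6/7) = 1/14; P(data | r = 5) = (5/9)(4/8)(4/7) = 10/63.
The prior-weighted likelihoods are 1/4 · 0 = 0, 3/8 · 1/14 = 3/112, 3/8 · 10/63 = 5/84; summing to 29/336.
Normalising, the posterior is P(r = 1 | data) = 0, P(r = 3 | data) = 9/29, P(r = 5 | data) = 20/29.
So P(orange next | data) = Σ P(orange next | H) P(H | data) = (1/6)(9/29) + (1/2)(20/29) = 23/58.

0.3966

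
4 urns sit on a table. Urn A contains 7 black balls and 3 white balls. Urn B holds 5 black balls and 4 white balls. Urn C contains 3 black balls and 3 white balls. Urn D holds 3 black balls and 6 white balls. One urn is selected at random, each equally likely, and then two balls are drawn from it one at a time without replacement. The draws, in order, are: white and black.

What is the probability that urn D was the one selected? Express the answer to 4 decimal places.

The likelihood of the observed sequence under each hypothesis: P(data | urn A) = (3/10)(7/9) = 7/30; P(data | urn B) = (4/9)(5/8) = 5/18; P(data | urn C) = (3/6)(3/5) = 3/10; P(data | urn D) = (6/9)(3/8) = 1/4.
Weighting by the prior gives 1/4 · 7/30 = 7/120, 1/4 · 5/18 = 5/72, 1/4 · 3/10 = 3/40, 1/4 · 1/4 = 1/16; summing to 191/720.
Therefore the posterior P(urn D | data) = (1/16) / (191/720) = 45/191.

0.2356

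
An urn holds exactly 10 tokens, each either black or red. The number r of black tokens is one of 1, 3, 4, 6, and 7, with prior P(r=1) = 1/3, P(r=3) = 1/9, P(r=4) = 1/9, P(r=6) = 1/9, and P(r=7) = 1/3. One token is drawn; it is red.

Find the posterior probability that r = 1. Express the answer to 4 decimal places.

0.5094

Compute the likelihood of this draw for each case: P(data | r = 1) = (9/10) = 9/10; P(data | r = 3) = (7/10) = 7/10; P(data | r = 4) = (6/10) = 3/5; P(data | r = 6) = (4/10) = 2/5; P(data | r = 7) = (3/10) = 3/10.
Multiplying each by its prior: 1/3 · 9/10 = 3/10, 1/9 · 7/10 = 7/90, 1/9 · 3/5 = 1/15, 1/9 · 2/5 = 2/45, 1/3 · 3/10 = 1/10; these sum to 53/90.
Hence P(r = 1 | data) = (3/10) / (53/90) = 27/53.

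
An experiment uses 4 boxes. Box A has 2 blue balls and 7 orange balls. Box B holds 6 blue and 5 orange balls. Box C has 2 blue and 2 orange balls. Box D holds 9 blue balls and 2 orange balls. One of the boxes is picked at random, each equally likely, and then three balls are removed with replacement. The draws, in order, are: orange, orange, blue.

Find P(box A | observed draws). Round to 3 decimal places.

Compute the likelihood of the observed sequence for each case: P(data | box A) = (7/9)(7/9)(2/9) = 0.13443; P(data | box B) = (5/11)(5/11)(6/11) = 0.1127; P(data | box C) = (2/4)(2/4)(2/4) = 0.125; P(data | box D) = (2/11)(2/11)(9/11) = 0.027047.
The prior-weighted likelihoods are 1/4 · 0.13443 = 0.033608, 1/4 · 0.1127 = 0.028174, 1/4 · 0.125 = 0.03125, 1/4 · 0.027047 = 0.0067618; these sum to 0.099794.
By Bayes' rule, P(box A | data) = (0.033608) / (0.099794) = 0.33677.

0.337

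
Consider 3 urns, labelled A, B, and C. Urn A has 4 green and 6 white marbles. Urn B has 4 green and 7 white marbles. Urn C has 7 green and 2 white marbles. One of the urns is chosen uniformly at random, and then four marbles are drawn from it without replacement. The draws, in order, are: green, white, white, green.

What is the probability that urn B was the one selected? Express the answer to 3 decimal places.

0.391

For each hypothesis, P(data | H) works out to: P(data | urn A) = (4/10)(6/9)(5/8)(3/7) = 0.071429; P(data | urn B) = (4/11)(7/10)(6/9)(3/8) = 0.063636; P(data | urn C) = (7/9)(2/8)(1/7)(6/6) = 0.027778.
Weighting by the prior gives 1/3 · 0.071429 = 0.02381, 1/3 · 0.063636 = 0.021212, 1/3 · 0.027778 = 0.0092593; with total 0.054281.
Hence P(urn B | data) = (0.021212) / (0.054281) = 0.39078.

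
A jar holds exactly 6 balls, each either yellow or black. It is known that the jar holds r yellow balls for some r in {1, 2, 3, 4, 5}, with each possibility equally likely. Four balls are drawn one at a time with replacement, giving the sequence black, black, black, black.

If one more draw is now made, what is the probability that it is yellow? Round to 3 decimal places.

0.247

For each hypothesis, P(data | H) works out to: P(data | r = 1) = (5/6)(5/6)(5/6)(5/6) = 0.48225; P(data | r = 2) = (4/6)(4/6)(4/6)(4/6) = 0.19753; P(data | r = 3) = (3/6)(3/6)(3/6)(3/6) = 0.0625; P(data | r = 4) = (2/6)(2/6)(2/6)(2/6) = 0.012346; P(data | r = 5) = (1/6)(1/6)(1/6)(1/6) = 0.0007716.
Multiplying each by its prior: 1/5 · 0.48225 = 0.096451, 1/5 · 0.19753 = 0.039506, 1/5 · 0.0625 = 0.0125, 1/5 · 0.012346 = 0.0024691, 1/5 · 0.0007716 = 0.00015432; with total 0.15108.
The posterior is then P(r = 1 | data) = 0.63841, P(r = 2 | data) = 0.26149, P(r = 3 | data) = 0.082737, P(r = 4 | data) = 0.016343, P(r = 5 | data) = 0.0010215.
The predictive probability is P(yellow next | data) = (1/6)(0.63841) + (1/3)(0.26149) + (1/2)(0.082737) + (2/3)(0.016343) + (5/6)(0.0010215) = 0.24668.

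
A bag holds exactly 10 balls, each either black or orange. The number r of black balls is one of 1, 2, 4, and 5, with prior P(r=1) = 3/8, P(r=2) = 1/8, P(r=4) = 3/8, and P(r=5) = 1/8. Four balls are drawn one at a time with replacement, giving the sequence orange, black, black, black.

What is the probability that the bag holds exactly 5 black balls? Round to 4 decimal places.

0.3346

Compute the likelihood of the observed sequence for each case: P(data | r = 1) = (9/10)(1/10)(1/10)(1/10) = 0.0009; P(data | r = 2) = (8/10)(2/10)(2/10)(2/10) = 0.0064; P(data | r = 4) = (6/10)(4/10)(4/10)(4/10) = 0.0384; P(data | r = 5) = (5/10)(5/10)(5/10)(5/10) = 0.0625.
Weighting by the prior gives 3/8 · 0.0009 = 0.0003375, 1/8 · 0.0064 = 0.0008, 3/8 · 0.0384 = 0.0144, 1/8 · 0.0625 = 0.0078125; with total 0.02335.
Therefore the posterior P(r = 5 | data) = (0.0078125) / (0.02335) = 0.33458.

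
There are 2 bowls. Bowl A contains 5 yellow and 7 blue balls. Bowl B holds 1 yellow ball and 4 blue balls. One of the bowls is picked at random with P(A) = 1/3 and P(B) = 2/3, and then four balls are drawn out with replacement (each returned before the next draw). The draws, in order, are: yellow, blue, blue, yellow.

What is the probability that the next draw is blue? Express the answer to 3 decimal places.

0.684

Under each hypothesis, the probability of the observed sequence is: P(data | bowl A) = (5/12)(7/12)(7/12)(5/12) = 0.059076; P(data | bowl B) = (1/5)(4/5)(4/5)(1/5) = 0.0256.
The prior-weighted likelihoods are 1/3 · 0.059076 = 0.019692, 2/3 · 0.0256 = 0.017067; summing to 0.036759.
Normalising, the posterior is P(bowl A | data) = 0.53571, P(bowl B | data) = 0.46429.
So P(blue next | data) = Σ P(blue next | H) P(H | data) = (7/12)(0.53571) + (4/5)(0.46429) = 0.68393.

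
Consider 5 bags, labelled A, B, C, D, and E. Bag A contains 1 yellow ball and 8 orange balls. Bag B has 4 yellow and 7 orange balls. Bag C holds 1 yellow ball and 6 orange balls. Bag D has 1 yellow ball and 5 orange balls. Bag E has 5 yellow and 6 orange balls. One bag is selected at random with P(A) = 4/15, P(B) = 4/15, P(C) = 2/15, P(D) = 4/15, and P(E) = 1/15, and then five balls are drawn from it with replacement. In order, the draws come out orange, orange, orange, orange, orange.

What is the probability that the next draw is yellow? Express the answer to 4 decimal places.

Compute the likelihood of the observed sequence for each case: P(data | bag A) = (8/9)(8/9)(8/9)(8/9)(8/9) = 0.55493; P(data | bag B) = (7/11)(7/11)(7/11)(7/11)(7/11) = 0.10436; P(data | bag C) = (6/7)(6/7)(6/7)(6/7)(6/7) = 0.46266; P(data | bag D) = (5/6)(5/6)(5/6)(5/6)(5/6) = 0.40188; P(data | bag E) = (6/11)(6/11)(6/11)(6/11)(6/11) = 0.048283.
Multiplying each by its prior: 4/15 · 0.55493 = 0.14798, 4/15 · 0.10436 = 0.027829, 2/15 · 0.46266 = 0.061689, 4/15 · 0.40188 = 0.10717, 1/15 · 0.048283 = 0.0032189; with total 0.34788.
Normalising, the posterior is P(bag A | data) = 0.42537, P(bag B | data) = 0.079995, P(bag C | data) = 0.17732, P(bag D | data) = 0.30805, P(bag E | data) = 0.0092527.
The predictive probability is P(yellow next | data) = (1/9)(0.42537) + (4/11)(0.079995) + (1/7)(0.17732) + (1/6)(0.30805) + (5/11)(0.0092527) = 0.15723.

0.1572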